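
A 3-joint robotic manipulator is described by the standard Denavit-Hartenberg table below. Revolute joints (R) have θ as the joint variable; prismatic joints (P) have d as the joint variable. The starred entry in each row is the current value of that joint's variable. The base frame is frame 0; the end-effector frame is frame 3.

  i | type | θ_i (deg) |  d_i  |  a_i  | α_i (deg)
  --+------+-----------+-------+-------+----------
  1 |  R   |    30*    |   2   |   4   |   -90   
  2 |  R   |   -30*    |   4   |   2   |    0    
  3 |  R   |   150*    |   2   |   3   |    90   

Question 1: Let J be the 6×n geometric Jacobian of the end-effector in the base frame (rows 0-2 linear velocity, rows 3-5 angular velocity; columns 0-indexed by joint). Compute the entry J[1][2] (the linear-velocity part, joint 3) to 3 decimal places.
-1.299

axis z_2 = (-0.5000,0.8660,0.0000); lever o_n−o_2 = (-2.2990,0.9821,-2.5981)
cross product → J_v[:, 2] = (-2.2500,-1.2990,1.5000)
J_ω[:, 2] = z_2
entry J[1][2] = -1.2990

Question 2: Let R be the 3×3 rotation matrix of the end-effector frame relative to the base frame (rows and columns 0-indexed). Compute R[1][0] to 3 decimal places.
End-effector x-axis (col 0 of R) = (-0.4330,-0.2500,-0.8660)
R[1][0] = -0.2500

-0.250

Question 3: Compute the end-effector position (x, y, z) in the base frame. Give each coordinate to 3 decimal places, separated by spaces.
0.665 7.312 0.402

after link 1: o_1 = (3.4641, 2.0000, 2.0000)
after link 2: o_2 = (2.9641, 6.3301, 3.0000)
after link 3: o_3 = (0.6651, 7.3122, 0.4019)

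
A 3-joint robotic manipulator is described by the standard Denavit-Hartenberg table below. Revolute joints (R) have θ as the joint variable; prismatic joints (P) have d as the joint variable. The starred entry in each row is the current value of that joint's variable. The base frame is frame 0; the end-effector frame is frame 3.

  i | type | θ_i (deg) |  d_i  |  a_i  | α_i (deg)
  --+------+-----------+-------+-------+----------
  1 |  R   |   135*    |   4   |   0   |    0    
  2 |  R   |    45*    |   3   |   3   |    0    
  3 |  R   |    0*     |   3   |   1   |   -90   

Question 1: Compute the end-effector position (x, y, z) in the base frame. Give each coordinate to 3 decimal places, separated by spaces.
after link 1: o_1 = (0.0000, 0.0000, 4.0000)
after link 2: o_2 = (-3.0000, 0.0000, 7.0000)
after link 3: o_3 = (-4.0000, 0.0000, 10.0000)

-4.000 0.000 10.000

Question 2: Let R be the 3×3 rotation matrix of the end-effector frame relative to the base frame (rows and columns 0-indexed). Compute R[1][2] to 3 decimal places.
End-effector z-axis (col 2 of R) = (-0.0000,-1.0000,0.0000)
R[1][2] = -1.0000

-1.000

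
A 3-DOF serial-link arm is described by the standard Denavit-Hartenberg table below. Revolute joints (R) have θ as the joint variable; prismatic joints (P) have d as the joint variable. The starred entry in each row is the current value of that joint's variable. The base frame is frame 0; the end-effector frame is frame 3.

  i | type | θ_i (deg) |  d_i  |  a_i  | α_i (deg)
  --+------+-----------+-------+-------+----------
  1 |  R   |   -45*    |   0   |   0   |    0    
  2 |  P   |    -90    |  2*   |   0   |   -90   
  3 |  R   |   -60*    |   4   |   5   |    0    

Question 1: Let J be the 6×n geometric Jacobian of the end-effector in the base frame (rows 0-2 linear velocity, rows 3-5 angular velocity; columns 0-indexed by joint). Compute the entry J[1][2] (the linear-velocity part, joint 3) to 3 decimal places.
axis z_2 = (0.7071,-0.7071,0.0000); lever o_n−o_2 = (1.0607,-4.5962,4.3301)
cross product → J_v[:, 2] = (-3.0619,-3.0619,-2.5000)
J_ω[:, 2] = z_2
entry J[1][2] = -3.0619

-3.062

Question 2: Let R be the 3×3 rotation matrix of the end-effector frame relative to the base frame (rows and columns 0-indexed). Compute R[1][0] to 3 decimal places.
-0.354

End-effector x-axis (col 0 of R) = (-0.3536,-0.3536,0.8660)
R[1][0] = -0.3536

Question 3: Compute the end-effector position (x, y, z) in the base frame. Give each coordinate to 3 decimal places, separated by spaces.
after link 1: o_1 = (0.0000, 0.0000, 0.0000)
after link 2: o_2 = (0.0000, 0.0000, 2.0000)
after link 3: o_3 = (1.0607, -4.5962, 6.3301)

1.061 -4.596 6.330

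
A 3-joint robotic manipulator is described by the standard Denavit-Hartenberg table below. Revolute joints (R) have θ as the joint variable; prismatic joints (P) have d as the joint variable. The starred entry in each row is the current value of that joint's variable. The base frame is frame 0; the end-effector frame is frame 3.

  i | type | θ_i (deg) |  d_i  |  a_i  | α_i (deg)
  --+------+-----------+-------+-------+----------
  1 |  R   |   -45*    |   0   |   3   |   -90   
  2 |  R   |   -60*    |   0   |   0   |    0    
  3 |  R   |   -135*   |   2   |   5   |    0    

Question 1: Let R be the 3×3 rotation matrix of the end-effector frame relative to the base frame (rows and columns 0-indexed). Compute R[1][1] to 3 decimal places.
End-effector y-axis (col 1 of R) = (-0.1830,0.1830,0.9659)
R[1][1] = 0.1830

0.183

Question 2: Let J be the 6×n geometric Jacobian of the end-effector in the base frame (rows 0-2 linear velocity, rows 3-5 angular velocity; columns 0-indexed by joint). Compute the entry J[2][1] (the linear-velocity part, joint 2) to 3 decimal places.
4.830

axis z_1 = (0.7071,0.7071,0.0000); lever o_n−o_1 = (-2.0008,4.8293,-1.2941)
cross product → J_v[:, 1] = (-0.9151,0.9151,4.8296)
J_ω[:, 1] = z_1
entry J[2][1] = 4.8296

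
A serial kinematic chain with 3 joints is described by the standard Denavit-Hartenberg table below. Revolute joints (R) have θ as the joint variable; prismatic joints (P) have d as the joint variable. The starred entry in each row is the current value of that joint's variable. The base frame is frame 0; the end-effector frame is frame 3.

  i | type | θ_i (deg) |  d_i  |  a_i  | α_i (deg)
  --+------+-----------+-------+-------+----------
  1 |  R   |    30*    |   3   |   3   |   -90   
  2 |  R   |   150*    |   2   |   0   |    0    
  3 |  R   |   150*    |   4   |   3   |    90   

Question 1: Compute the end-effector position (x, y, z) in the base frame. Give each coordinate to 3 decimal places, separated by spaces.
after link 1: o_1 = (2.5981, 1.5000, 3.0000)
after link 2: o_2 = (1.5981, 3.2321, 3.0000)
after link 3: o_3 = (0.8971, 7.4462, 5.5981)

0.897 7.446 5.598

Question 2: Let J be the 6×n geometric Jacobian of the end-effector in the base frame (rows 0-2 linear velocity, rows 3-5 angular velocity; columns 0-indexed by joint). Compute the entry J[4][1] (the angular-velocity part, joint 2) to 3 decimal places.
axis z_1 = (-0.5000,0.8660,0.0000); lever o_n−o_1 = (-1.7010,5.9462,2.5981)
cross product → J_v[:, 1] = (2.2500,1.2990,-1.5000)
J_ω[:, 1] = z_1
entry J[4][1] = 0.8660

0.866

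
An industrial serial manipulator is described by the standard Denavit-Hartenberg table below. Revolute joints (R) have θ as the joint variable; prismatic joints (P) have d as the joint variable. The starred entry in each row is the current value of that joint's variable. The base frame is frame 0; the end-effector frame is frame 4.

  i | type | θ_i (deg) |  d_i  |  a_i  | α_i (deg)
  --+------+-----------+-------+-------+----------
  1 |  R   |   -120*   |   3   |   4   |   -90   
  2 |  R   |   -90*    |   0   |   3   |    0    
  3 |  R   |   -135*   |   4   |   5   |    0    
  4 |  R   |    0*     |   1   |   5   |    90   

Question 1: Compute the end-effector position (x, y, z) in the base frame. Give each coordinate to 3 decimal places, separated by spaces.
5.866 0.160 -1.071

after link 1: o_1 = (-2.0000, -3.4641, 3.0000)
after link 2: o_2 = (-2.0000, -3.4641, 6.0000)
after link 3: o_3 = (3.2319, -2.4022, 2.4645)
after link 4: o_4 = (5.8657, 0.1596, -1.0711)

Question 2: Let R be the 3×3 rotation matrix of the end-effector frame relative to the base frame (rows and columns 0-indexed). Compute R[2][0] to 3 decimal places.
-0.707

End-effector x-axis (col 0 of R) = (0.3536,0.6124,-0.7071)
R[2][0] = -0.7071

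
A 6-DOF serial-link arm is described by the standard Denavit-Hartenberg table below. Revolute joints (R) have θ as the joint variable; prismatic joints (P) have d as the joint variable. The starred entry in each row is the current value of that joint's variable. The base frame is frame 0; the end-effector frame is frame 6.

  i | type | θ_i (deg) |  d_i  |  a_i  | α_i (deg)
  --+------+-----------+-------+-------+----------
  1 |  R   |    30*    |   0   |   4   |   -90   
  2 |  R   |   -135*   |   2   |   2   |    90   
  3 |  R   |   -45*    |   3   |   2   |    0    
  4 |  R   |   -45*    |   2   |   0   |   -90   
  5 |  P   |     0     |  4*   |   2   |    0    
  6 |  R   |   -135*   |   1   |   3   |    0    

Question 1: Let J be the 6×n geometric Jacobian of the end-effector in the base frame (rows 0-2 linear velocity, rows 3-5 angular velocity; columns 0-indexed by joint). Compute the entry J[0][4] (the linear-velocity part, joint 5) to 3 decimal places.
-0.612

prismatic axis z_4 = (-0.6124,-0.3536,0.7071)
J_v[:, 4] = z_4; J_ω[:, 4] = (0,0,0)
entry J[0][4] = -0.6124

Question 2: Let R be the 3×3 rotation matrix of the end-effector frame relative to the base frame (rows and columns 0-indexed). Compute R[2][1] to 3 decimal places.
-0.500

End-effector y-axis (col 1 of R) = (-0.0795,-0.8624,-0.5000)
R[2][1] = -0.5000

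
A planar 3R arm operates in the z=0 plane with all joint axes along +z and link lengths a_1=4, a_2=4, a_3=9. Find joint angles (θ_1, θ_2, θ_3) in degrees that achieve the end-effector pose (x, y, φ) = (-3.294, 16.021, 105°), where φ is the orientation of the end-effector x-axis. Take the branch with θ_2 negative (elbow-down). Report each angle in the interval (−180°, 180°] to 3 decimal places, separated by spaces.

wrist centre = target − a_3·(cos φ, sin φ) = (-0.9646, 7.3277)
cos θ_2 = (54.6252−4²−4²)/(2·4·4) = 0.7070; θ_2 = -45.0056° (elbow-down)
β = atan2(7.3277,-0.9646) = 97.4994°; ψ = atan2(-2.8287,6.8282) = -22.5028°
θ_1 = β − ψ = 120.0022°
θ_3 = φ − θ_1 − θ_2 = 30.0034° (wrapped to (-180°,180°])

120.002 -45.006 30.003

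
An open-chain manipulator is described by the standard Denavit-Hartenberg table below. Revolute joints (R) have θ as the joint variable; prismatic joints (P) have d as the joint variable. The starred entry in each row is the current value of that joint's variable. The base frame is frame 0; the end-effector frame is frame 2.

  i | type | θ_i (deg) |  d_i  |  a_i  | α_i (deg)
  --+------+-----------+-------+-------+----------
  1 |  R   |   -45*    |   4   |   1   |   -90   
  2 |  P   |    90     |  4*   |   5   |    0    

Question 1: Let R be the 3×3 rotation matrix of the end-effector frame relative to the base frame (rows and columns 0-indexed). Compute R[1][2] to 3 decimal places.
0.707

End-effector z-axis (col 2 of R) = (0.7071,0.7071,0.0000)
R[1][2] = 0.7071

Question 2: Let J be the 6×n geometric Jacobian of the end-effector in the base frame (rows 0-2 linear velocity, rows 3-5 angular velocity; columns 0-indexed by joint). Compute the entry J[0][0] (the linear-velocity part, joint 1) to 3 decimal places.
axis z_0 = ẑ; lever o_n−o_0 = (3.5355,2.1213,-1.0000)
cross product → J_v[:, 0] = (-2.1213,3.5355,0.0000)
J_ω[:, 0] = z_0
entry J[0][0] = -2.1213

-2.121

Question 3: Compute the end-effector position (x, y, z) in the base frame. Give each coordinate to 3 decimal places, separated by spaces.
after link 1: o_1 = (0.7071, -0.7071, 4.0000)
after link 2: o_2 = (3.5355, 2.1213, -1.0000)

3.536 2.121 -1.000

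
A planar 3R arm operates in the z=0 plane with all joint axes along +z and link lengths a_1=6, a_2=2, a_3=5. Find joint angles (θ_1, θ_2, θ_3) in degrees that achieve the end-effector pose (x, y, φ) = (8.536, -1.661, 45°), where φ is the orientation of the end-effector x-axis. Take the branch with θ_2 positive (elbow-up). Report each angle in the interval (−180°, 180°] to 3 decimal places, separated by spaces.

-59.995 59.976 45.019

wrist centre = target − a_3·(cos φ, sin φ) = (5.0005, -5.1965)
cos θ_2 = (52.0086−6²−2²)/(2·6·2) = 0.5004; θ_2 = 59.9762° (elbow-up)
β = atan2(-5.1965,5.0005) = -46.1015°; ψ = atan2(1.7316,7.0007) = 13.8933°
θ_1 = β − ψ = -59.9949°
θ_3 = φ − θ_1 − θ_2 = 45.0186° (wrapped to (-180°,180°])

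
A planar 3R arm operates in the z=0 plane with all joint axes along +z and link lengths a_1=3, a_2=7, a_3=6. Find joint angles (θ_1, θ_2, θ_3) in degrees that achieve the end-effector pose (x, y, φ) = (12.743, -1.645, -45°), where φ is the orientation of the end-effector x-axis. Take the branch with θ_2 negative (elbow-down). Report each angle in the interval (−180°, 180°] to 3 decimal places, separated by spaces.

wrist centre = target − a_3·(cos φ, sin φ) = (8.5004, 2.5976)
cos θ_2 = (79.0038−3²−7²)/(2·3·7) = 0.5001; θ_2 = -59.9939° (elbow-down)
β = atan2(2.5976,8.5004) = 16.9927°; ψ = atan2(-6.0618,6.5006) = -42.9993°
θ_1 = β − ψ = 59.9921°
θ_3 = φ − θ_1 − θ_2 = -44.9981° (wrapped to (-180°,180°])

59.992 -59.994 -44.998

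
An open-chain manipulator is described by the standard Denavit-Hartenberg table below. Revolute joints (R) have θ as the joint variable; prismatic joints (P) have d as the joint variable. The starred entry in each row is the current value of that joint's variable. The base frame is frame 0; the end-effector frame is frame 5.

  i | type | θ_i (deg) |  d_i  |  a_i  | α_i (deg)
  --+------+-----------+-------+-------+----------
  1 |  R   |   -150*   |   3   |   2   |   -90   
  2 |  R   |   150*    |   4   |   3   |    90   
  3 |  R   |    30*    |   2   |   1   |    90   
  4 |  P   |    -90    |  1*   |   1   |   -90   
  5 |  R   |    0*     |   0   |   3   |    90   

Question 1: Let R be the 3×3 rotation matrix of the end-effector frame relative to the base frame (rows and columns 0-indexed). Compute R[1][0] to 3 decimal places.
0.250

End-effector x-axis (col 0 of R) = (0.4330,0.2500,0.8660)
R[1][0] = 0.2500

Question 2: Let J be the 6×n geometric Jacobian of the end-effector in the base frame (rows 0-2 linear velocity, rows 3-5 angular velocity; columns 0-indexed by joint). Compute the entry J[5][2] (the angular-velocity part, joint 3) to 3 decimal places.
-0.866

axis z_2 = (-0.4330,-0.2500,-0.8660); lever o_n−o_2 = (1.7075,1.4085,1.0490)
cross product → J_v[:, 2] = (0.9575,-1.0245,-0.1830)
J_ω[:, 2] = z_2
entry J[5][2] = -0.8660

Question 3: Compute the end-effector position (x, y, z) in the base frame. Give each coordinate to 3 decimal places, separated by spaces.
after link 1: o_1 = (-1.7321, -1.0000, 3.0000)
after link 2: o_2 = (2.5179, -3.1651, 1.5000)
after link 3: o_3 = (2.5514, -3.7231, -0.6651)
after link 4: o_4 = (2.9264, -2.5066, -0.0490)
after link 5: o_5 = (4.2255, -1.7566, 2.5490)

4.225 -1.757 2.549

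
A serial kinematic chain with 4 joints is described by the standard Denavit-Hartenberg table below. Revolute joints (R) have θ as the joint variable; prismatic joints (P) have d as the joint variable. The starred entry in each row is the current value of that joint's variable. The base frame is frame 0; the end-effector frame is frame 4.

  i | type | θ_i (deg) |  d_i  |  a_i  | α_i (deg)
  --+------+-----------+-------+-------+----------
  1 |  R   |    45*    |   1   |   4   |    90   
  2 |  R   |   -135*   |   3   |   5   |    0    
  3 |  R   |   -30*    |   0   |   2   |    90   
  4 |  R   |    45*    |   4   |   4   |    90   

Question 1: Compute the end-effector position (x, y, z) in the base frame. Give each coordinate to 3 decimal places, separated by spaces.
after link 1: o_1 = (2.8284, 2.8284, 1.0000)
after link 2: o_2 = (2.4497, -1.7929, -2.5355)
after link 3: o_3 = (1.0837, -3.1589, -3.0532)
after link 4: o_4 = (0.4198, -7.8228, 0.0785)

0.420 -7.823 0.078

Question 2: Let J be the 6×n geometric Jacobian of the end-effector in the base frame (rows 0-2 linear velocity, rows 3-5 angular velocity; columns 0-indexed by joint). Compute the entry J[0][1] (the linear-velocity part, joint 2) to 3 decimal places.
0.652

axis z_1 = (0.7071,-0.7071,0.0000); lever o_n−o_1 = (-2.4086,-10.6512,-0.9215)
cross product → J_v[:, 1] = (0.6516,0.6516,-9.2347)
J_ω[:, 1] = z_1
entry J[0][1] = 0.6516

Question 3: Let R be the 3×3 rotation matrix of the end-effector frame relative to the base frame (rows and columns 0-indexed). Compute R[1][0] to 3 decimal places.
End-effector x-axis (col 0 of R) = (0.0170,-0.9830,-0.1830)
R[1][0] = -0.9830

-0.983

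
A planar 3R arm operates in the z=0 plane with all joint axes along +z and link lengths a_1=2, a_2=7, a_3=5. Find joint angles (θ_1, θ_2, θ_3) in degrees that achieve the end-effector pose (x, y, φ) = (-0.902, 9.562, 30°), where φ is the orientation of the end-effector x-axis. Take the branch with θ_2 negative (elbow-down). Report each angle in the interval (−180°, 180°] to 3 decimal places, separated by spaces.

wrist centre = target − a_3·(cos φ, sin φ) = (-5.2321, 7.0620)
cos θ_2 = (77.2470−2²−7²)/(2·2·7) = 0.8660; θ_2 = -30.0070° (elbow-down)
β = atan2(7.0620,-5.2321) = 126.5342°; ψ = atan2(-3.5007,8.0617) = -23.4725°
θ_1 = β − ψ = 150.0066°
θ_3 = φ − θ_1 − θ_2 = -89.9996° (wrapped to (-180°,180°])

150.007 -30.007 -90.000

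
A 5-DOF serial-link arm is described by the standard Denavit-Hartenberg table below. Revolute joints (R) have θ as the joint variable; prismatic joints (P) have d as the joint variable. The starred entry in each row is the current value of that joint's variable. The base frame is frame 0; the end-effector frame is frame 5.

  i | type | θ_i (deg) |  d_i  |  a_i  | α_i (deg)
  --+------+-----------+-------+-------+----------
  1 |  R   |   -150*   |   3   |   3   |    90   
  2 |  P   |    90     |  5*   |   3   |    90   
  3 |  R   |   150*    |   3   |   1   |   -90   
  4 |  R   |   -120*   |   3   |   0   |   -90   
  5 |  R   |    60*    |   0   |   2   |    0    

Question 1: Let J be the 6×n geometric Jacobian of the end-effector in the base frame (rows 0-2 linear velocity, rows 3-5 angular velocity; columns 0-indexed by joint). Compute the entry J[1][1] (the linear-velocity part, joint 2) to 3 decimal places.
0.866

prismatic axis z_1 = (-0.5000,0.8660,0.0000)
J_v[:, 1] = z_1; J_ω[:, 1] = (0,0,0)
entry J[1][1] = 0.8660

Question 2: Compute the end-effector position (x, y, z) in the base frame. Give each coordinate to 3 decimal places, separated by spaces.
after link 1: o_1 = (-2.5981, -1.5000, 3.0000)
after link 2: o_2 = (-5.0981, 2.8301, 6.0000)
after link 3: o_3 = (-7.9462, 1.7631, 5.1340)
after link 4: o_4 = (-6.6471, -0.4869, 3.6340)
after link 5: o_5 = (-8.0221, 0.1627, 4.9330)

-8.022 0.163 4.933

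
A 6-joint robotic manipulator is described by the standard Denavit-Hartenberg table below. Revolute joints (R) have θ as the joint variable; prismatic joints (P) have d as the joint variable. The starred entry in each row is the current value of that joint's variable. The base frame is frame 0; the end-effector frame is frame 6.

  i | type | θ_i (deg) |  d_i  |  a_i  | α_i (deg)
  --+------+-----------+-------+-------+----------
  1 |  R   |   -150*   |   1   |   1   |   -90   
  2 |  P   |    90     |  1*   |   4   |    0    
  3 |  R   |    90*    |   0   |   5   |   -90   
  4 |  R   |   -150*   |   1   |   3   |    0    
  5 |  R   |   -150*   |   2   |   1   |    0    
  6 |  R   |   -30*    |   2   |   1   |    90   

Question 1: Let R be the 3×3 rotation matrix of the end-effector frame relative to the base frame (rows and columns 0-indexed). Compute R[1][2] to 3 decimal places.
-0.500

End-effector z-axis (col 2 of R) = (0.8660,-0.5000,0.0000)
R[1][2] = -0.5000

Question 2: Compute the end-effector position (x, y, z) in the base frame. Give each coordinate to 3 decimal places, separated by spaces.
2.964 0.402 2.000

after link 1: o_1 = (-0.8660, -0.5000, 1.0000)
after link 2: o_2 = (-0.3660, -1.3660, -3.0000)
after link 3: o_3 = (3.9641, 1.1340, -3.0000)
after link 4: o_4 = (2.4641, -1.4641, -2.0000)
after link 5: o_5 = (2.4641, -0.4641, -0.0000)
after link 6: o_6 = (2.9641, 0.4019, 2.0000)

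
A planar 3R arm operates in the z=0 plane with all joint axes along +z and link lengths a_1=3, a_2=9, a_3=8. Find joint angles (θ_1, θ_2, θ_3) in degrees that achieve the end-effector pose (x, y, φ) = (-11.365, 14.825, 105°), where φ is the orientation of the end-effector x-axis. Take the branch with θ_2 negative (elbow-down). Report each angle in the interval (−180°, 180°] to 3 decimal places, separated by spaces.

wrist centre = target − a_3·(cos φ, sin φ) = (-9.2944, 7.0976)
cos θ_2 = (136.7626−3²−9²)/(2·3·9) = 0.8660; θ_2 = -30.0059° (elbow-down)
β = atan2(7.0976,-9.2944) = 142.6333°; ψ = atan2(-4.5008,10.7938) = -22.6352°
θ_1 = β − ψ = 165.2685°
θ_3 = φ − θ_1 − θ_2 = -30.2626° (wrapped to (-180°,180°])

165.269 -30.006 -30.263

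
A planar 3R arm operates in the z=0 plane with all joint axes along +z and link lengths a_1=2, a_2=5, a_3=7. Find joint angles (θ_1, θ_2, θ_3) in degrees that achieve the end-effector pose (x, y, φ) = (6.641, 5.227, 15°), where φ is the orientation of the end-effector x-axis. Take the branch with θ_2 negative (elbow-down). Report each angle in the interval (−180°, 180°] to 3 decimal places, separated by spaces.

wrist centre = target − a_3·(cos φ, sin φ) = (-0.1205, 3.4153)
cos θ_2 = (11.6786−2²−5²)/(2·2·5) = -0.8661; θ_2 = -150.0053° (elbow-down)
β = atan2(3.4153,-0.1205) = 92.0204°; ψ = atan2(-2.4996,-2.3304) = -132.9932°
θ_1 = β − ψ = 225.0136°
θ_3 = φ − θ_1 − θ_2 = -60.0083° (wrapped to (-180°,180°])

-134.986 -150.005 -60.008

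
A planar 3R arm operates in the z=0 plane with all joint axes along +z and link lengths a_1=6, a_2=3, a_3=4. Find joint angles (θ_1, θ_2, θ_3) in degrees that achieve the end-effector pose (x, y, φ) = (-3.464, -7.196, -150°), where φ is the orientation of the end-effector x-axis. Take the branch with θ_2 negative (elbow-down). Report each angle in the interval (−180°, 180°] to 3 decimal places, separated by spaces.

wrist centre = target − a_3·(cos φ, sin φ) = (0.0001, -5.1960)
cos θ_2 = (26.9984−6²−3²)/(2·6·3) = -0.5000; θ_2 = -120.0029° (elbow-down)
β = atan2(-5.1960,0.0001) = -89.9989°; ψ = atan2(-2.5980,4.4999) = -30.0000°
θ_1 = β − ψ = -59.9989°
θ_3 = φ − θ_1 − θ_2 = 30.0018° (wrapped to (-180°,180°])

-59.999 -120.003 30.002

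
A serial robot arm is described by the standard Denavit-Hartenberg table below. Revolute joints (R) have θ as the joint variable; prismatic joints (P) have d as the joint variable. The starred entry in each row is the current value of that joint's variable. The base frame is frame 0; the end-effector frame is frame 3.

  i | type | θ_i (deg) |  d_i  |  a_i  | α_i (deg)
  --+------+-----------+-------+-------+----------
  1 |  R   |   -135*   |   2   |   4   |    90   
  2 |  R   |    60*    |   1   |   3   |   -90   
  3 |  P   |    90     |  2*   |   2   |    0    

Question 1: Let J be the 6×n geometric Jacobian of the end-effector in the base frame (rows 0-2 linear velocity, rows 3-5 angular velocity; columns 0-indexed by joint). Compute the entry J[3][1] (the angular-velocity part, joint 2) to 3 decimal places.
-0.707

axis z_1 = (-0.7071,0.7071,0.0000); lever o_n−o_1 = (0.8712,-0.5430,3.5981)
cross product → J_v[:, 1] = (2.5442,2.5442,-0.2321)
J_ω[:, 1] = z_1
entry J[3][1] = -0.7071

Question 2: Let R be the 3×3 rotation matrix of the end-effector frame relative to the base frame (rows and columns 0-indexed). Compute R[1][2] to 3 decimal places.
0.612

End-effector z-axis (col 2 of R) = (0.6124,0.6124,0.5000)
R[1][2] = 0.6124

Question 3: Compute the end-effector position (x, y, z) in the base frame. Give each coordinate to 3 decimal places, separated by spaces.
-1.957 -3.371 5.598

after link 1: o_1 = (-2.8284, -2.8284, 2.0000)
after link 2: o_2 = (-4.5962, -3.1820, 4.5981)
after link 3: o_3 = (-1.9572, -3.3714, 5.5981)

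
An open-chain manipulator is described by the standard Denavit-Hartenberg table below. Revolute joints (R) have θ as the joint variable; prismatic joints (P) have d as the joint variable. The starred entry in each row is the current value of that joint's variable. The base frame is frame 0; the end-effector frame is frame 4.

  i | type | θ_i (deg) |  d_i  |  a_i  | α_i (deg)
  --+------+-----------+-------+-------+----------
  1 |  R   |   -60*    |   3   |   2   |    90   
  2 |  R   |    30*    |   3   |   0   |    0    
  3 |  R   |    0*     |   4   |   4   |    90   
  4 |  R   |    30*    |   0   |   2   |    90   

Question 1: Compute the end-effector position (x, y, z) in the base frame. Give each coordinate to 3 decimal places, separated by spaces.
-3.446 -10.031 5.866

after link 1: o_1 = (1.0000, -1.7321, 3.0000)
after link 2: o_2 = (-1.5981, -3.2321, 3.0000)
after link 3: o_3 = (-3.3301, -8.2321, 5.0000)
after link 4: o_4 = (-3.4462, -10.0311, 5.8660)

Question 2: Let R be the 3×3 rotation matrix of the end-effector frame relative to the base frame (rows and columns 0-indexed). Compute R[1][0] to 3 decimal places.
-0.900

End-effector x-axis (col 0 of R) = (-0.0580,-0.8995,0.4330)
R[1][0] = -0.8995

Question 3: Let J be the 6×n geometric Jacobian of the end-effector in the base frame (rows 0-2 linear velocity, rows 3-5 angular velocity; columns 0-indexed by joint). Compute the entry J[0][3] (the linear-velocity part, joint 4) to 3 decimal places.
axis z_3 = (0.2500,-0.4330,-0.8660); lever o_n−o_3 = (-0.1160,-1.7990,0.8660)
cross product → J_v[:, 3] = (-1.9330,-0.1160,-0.5000)
J_ω[:, 3] = z_3
entry J[0][3] = -1.9330

-1.933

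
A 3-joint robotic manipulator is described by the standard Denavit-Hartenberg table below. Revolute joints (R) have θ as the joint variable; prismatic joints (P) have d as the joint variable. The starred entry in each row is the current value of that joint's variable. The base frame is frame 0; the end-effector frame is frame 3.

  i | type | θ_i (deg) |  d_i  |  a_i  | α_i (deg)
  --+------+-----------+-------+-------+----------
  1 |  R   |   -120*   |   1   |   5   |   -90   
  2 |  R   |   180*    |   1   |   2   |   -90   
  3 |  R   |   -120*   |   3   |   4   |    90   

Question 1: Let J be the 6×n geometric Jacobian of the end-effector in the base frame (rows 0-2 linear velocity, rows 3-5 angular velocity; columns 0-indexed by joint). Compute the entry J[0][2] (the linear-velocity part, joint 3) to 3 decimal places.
3.464

axis z_2 = (0.0000,0.0000,1.0000); lever o_n−o_2 = (2.0000,-3.4641,3.0000)
cross product → J_v[:, 2] = (3.4641,2.0000,-0.0000)
J_ω[:, 2] = z_2
entry J[0][2] = 3.4641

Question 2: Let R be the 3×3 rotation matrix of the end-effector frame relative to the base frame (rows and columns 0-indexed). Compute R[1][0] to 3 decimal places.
-0.866

End-effector x-axis (col 0 of R) = (0.5000,-0.8660,0.0000)
R[1][0] = -0.8660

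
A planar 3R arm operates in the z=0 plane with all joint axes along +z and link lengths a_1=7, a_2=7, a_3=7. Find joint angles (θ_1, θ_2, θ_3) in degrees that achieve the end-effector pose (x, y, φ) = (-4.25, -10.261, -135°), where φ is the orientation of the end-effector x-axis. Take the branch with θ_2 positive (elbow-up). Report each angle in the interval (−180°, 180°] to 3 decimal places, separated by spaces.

-149.996 135.004 -120.007

wrist centre = target − a_3·(cos φ, sin φ) = (0.6997, -5.3113)
cos θ_2 = (28.6990−7²−7²)/(2·7·7) = -0.7072; θ_2 = 135.0037° (elbow-up)
β = atan2(-5.3113,0.6997) = -82.4946°; ψ = atan2(4.9494,2.0499) = 67.5019°
θ_1 = β − ψ = -149.9965°
θ_3 = φ − θ_1 − θ_2 = -120.0072° (wrapped to (-180°,180°])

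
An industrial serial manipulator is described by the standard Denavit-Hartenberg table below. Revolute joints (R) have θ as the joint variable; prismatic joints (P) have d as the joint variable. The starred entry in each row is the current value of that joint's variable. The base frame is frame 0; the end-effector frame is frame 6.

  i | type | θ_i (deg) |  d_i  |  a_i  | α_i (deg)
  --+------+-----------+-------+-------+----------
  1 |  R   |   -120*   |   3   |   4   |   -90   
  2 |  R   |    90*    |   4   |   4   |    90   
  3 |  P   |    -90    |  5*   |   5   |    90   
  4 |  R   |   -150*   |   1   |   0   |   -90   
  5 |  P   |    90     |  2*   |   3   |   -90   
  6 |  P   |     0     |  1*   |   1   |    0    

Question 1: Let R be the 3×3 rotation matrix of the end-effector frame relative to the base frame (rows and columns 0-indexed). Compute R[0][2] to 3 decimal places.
-1.000

End-effector z-axis (col 2 of R) = (-1.0000,-0.0000,-0.0000)
R[0][2] = -1.0000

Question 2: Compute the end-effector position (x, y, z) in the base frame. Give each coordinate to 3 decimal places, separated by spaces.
-6.366 -5.294 -4.000

after link 1: o_1 = (-2.0000, -3.4641, 3.0000)
after link 2: o_2 = (1.4641, -5.4641, -1.0000)
after link 3: o_3 = (-5.3660, -7.2942, -1.0000)
after link 4: o_4 = (-5.3660, -7.2942, 0.0000)
after link 5: o_5 = (-5.3660, -5.2942, -3.0000)
after link 6: o_6 = (-6.3660, -5.2942, -4.0000)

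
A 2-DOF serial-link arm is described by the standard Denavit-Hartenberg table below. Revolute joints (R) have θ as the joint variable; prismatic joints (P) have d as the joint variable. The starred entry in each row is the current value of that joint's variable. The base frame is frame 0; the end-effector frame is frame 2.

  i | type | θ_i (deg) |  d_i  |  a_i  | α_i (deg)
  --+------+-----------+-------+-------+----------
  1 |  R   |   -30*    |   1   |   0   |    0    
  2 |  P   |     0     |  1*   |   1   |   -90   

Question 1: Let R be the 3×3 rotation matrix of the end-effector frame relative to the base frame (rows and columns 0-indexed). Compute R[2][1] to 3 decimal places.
-1.000

End-effector y-axis (col 1 of R) = (0.0000,0.0000,-1.0000)
R[2][1] = -1.0000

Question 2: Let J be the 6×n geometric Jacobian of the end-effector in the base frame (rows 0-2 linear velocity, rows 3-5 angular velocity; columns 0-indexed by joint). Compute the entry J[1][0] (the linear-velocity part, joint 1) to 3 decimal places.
axis z_0 = ẑ; lever o_n−o_0 = (0.8660,-0.5000,2.0000)
cross product → J_v[:, 0] = (0.5000,0.8660,-0.0000)
J_ω[:, 0] = z_0
entry J[1][0] = 0.8660

0.866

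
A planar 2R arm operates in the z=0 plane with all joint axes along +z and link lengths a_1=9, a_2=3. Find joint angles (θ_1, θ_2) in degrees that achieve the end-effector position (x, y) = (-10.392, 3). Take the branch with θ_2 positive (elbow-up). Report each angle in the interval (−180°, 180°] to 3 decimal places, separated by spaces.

cos θ_2 = (116.9937−9²−3²)/(2·9·3) = 0.4999; θ_2 = 60.0078° (elbow-up)
β = atan2(3.0000,-10.3920) = 163.8974°; ψ = atan2(2.5983,10.4996) = 13.8994°
θ_1 = β − ψ = 149.9981°

149.998 60.008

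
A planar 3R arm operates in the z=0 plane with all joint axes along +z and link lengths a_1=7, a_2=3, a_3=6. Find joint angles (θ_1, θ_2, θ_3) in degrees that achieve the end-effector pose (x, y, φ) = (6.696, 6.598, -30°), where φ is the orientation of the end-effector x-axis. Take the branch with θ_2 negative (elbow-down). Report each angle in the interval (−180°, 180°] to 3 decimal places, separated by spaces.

90.002 -30.005 -89.997

wrist centre = target − a_3·(cos φ, sin φ) = (1.4998, 9.5980)
cos θ_2 = (94.3711−7²−3²)/(2·7·3) = 0.8660; θ_2 = -30.0052° (elbow-down)
β = atan2(9.5980,1.4998) = 81.1184°; ψ = atan2(-1.5002,9.5979) = -8.8839°
θ_1 = β − ψ = 90.0023°
θ_3 = φ − θ_1 − θ_2 = -89.9971° (wrapped to (-180°,180°])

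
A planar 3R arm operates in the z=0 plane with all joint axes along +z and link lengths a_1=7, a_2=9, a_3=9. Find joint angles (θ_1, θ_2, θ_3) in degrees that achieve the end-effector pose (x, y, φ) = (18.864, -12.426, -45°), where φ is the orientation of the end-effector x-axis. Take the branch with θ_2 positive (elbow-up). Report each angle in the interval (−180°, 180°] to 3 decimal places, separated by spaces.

-60.000 60.000 -45.001

wrist centre = target − a_3·(cos φ, sin φ) = (12.5000, -6.0620)
cos θ_2 = (192.9993−7²−9²)/(2·7·9) = 0.5000; θ_2 = 60.0004° (elbow-up)
β = atan2(-6.0620,12.5000) = -25.8716°; ψ = atan2(7.7943,11.4999) = 34.1280°
θ_1 = β − ψ = -59.9996°
θ_3 = φ − θ_1 − θ_2 = -45.0007° (wrapped to (-180°,180°])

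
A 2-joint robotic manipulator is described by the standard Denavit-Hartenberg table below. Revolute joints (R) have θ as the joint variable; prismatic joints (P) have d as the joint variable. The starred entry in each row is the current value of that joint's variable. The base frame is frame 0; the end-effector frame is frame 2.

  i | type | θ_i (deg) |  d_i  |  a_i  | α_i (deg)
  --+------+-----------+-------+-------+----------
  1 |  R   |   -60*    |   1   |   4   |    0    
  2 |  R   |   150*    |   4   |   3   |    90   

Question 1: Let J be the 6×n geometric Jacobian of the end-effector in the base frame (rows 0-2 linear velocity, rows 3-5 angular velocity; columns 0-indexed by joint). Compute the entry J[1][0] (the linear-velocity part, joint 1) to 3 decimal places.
2.000

axis z_0 = ẑ; lever o_n−o_0 = (2.0000,-0.4641,5.0000)
cross product → J_v[:, 0] = (0.4641,2.0000,-0.0000)
J_ω[:, 0] = z_0
entry J[1][0] = 2.0000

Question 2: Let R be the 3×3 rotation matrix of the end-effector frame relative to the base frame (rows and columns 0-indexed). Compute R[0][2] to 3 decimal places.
1.000

End-effector z-axis (col 2 of R) = (1.0000,0.0000,0.0000)
R[0][2] = 1.0000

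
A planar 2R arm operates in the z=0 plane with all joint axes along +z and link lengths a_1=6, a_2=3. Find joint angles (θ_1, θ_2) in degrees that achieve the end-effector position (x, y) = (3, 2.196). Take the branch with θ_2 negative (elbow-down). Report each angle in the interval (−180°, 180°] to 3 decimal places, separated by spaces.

59.997 -150.002

cos θ_2 = (13.8224−6²−3²)/(2·6·3) = -0.8660; θ_2 = -150.0021° (elbow-down)
β = atan2(2.1960,3.0000) = 36.2041°; ψ = atan2(-1.4999,3.4019) = -23.7930°
θ_1 = β − ψ = 59.9971°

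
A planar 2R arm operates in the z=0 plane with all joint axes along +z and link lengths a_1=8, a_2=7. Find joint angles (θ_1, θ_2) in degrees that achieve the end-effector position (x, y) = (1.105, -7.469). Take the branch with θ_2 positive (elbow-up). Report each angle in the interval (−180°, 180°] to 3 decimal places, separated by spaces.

-134.996 119.996

cos θ_2 = (57.0070−8²−7²)/(2·8·7) = -0.4999; θ_2 = 119.9959° (elbow-up)
β = atan2(-7.4690,1.1050) = -81.5844°; ψ = atan2(6.0624,4.5004) = 53.4117°
θ_1 = β − ψ = -134.9961°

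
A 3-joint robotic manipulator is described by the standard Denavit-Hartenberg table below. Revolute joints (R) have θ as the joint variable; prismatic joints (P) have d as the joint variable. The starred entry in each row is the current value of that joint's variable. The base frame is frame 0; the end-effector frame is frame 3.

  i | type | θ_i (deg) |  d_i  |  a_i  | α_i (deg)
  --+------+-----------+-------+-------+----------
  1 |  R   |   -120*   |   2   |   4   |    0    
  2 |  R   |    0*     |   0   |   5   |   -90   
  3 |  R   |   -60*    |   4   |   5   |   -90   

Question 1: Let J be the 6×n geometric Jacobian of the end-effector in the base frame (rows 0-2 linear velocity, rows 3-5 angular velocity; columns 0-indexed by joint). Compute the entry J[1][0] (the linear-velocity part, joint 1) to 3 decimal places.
-2.286

axis z_0 = ẑ; lever o_n−o_0 = (-2.2859,-11.9593,6.3301)
cross product → J_v[:, 0] = (11.9593,-2.2859,0.0000)
J_ω[:, 0] = z_0
entry J[1][0] = -2.2859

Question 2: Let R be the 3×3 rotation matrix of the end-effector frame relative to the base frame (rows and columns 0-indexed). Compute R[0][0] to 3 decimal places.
End-effector x-axis (col 0 of R) = (-0.2500,-0.4330,0.8660)
R[0][0] = -0.2500

-0.250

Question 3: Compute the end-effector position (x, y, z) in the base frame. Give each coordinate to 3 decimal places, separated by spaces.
after link 1: o_1 = (-2.0000, -3.4641, 2.0000)
after link 2: o_2 = (-4.5000, -7.7942, 2.0000)
after link 3: o_3 = (-2.2859, -11.9593, 6.3301)

-2.286 -11.959 6.330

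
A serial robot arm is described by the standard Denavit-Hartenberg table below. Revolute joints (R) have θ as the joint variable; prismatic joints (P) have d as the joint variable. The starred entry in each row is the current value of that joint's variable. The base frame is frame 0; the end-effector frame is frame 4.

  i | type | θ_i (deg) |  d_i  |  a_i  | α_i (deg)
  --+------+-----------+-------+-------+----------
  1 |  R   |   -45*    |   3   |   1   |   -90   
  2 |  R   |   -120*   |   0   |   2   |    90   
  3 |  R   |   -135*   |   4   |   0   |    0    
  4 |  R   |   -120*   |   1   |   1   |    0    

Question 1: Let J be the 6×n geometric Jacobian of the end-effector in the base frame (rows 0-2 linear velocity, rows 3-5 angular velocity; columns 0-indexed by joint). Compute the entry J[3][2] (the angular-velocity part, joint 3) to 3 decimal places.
-0.612

axis z_2 = (-0.6124,0.6124,-0.5000); lever o_n−o_2 = (-2.2873,3.6534,-2.7241)
cross product → J_v[:, 2] = (0.1585,-0.5245,-0.8365)
J_ω[:, 2] = z_2
entry J[3][2] = -0.6124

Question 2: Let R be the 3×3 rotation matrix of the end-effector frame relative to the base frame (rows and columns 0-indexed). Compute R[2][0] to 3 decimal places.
End-effector x-axis (col 0 of R) = (0.7745,0.5915,-0.2241)
R[2][0] = -0.2241

-0.224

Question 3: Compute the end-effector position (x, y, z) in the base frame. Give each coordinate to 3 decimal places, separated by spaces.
-2.287 3.653 2.008

after link 1: o_1 = (0.7071, -0.7071, 3.0000)
after link 2: o_2 = (0.0000, -0.0000, 4.7321)
after link 3: o_3 = (-2.4495, 2.4495, 2.7321)
after link 4: o_4 = (-2.2873, 3.6534, 2.0079)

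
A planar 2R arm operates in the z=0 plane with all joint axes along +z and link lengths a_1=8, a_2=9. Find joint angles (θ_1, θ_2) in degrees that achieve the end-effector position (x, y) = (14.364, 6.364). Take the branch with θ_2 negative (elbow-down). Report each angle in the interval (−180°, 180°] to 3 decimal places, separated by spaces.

47.791 -44.999

cos θ_2 = (246.8250−8²−9²)/(2·8·9) = 0.7071; θ_2 = -44.9991° (elbow-down)
β = atan2(6.3640,14.3640) = 23.8958°; ψ = atan2(-6.3639,14.3641) = -23.8953°
θ_1 = β − ψ = 47.7911°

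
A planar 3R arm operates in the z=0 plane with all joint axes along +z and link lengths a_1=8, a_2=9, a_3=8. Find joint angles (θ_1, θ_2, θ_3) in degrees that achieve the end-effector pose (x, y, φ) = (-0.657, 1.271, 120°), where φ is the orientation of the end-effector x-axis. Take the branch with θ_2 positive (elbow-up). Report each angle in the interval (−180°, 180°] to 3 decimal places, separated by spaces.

wrist centre = target − a_3·(cos φ, sin φ) = (3.3430, -5.6572)
cos θ_2 = (43.1796−8²−9²)/(2·8·9) = -0.7071; θ_2 = 134.9983° (elbow-up)
β = atan2(-5.6572,3.3430) = -59.4200°; ψ = atan2(6.3641,1.6362) = 75.5815°
θ_1 = β − ψ = -135.0015°
θ_3 = φ − θ_1 − θ_2 = 120.0031° (wrapped to (-180°,180°])

-135.001 134.998 120.003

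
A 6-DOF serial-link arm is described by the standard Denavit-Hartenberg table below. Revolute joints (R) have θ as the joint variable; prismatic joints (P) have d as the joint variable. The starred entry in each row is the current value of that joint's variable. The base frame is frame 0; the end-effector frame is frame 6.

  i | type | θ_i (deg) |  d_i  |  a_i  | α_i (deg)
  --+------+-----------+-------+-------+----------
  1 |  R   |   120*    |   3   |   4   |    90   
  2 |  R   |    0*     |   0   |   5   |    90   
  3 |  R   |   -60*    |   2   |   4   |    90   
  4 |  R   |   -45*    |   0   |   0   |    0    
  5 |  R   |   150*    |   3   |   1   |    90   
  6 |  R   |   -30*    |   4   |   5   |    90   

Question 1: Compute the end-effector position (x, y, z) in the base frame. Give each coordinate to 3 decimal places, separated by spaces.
after link 1: o_1 = (-2.0000, 3.4641, 3.0000)
after link 2: o_2 = (-4.5000, 7.7942, 3.0000)
after link 3: o_3 = (-8.5000, 7.7942, 1.0000)
after link 4: o_4 = (-8.5000, 7.7942, 1.0000)
after link 5: o_5 = (-8.2412, 4.7942, 0.0341)
after link 6: o_6 = (-10.9842, 7.2942, -5.1838)

-10.984 7.294 -5.184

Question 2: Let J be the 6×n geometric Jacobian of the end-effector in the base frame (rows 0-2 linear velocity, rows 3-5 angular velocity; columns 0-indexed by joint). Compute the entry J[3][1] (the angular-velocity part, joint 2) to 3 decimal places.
0.866

axis z_1 = (0.8660,0.5000,0.0000); lever o_n−o_1 = (-8.9842,3.8301,-8.1838)
cross product → J_v[:, 1] = (-4.0919,7.0874,7.8091)
J_ω[:, 1] = z_1
entry J[3][1] = 0.8660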